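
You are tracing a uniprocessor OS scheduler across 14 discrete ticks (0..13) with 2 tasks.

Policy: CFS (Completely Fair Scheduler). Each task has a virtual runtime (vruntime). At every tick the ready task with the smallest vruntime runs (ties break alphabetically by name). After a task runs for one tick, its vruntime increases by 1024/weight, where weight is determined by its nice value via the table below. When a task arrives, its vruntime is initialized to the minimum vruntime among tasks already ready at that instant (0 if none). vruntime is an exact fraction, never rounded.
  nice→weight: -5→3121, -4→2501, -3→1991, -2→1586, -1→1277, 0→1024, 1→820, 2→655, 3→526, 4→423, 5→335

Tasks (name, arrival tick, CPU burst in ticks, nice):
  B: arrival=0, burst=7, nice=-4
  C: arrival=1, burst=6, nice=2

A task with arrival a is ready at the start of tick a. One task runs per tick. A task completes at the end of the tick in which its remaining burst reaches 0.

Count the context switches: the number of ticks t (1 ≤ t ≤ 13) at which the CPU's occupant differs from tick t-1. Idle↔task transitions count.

t=0: vr[B=0] → run B
t=1: vr[B=1024/2501 C=1024/2501] → run B
t=2: vr[B=2048/2501 C=1024/2501] → run C
t=3: vr[B=2048/2501 C=3231744/1638155] → run B
t=4: vr[B=3072/2501 C=3231744/1638155] → run B
t=5: vr[B=4096/2501 C=3231744/1638155] → run B
t=6: vr[B=5120/2501 C=3231744/1638155] → run C
t=7: vr[B=5120/2501 C=5792768/1638155] → run B
t=8: vr[B=6144/2501 C=5792768/1638155] → run B
t=9: vr[C=5792768/1638155] → run C
t=10: vr[C=8353792/1638155] → run C
t=11: vr[C=10914816/1638155] → run C
t=12: vr[C=2695168/327631] → run C
t=13: (idle)

context switches = 6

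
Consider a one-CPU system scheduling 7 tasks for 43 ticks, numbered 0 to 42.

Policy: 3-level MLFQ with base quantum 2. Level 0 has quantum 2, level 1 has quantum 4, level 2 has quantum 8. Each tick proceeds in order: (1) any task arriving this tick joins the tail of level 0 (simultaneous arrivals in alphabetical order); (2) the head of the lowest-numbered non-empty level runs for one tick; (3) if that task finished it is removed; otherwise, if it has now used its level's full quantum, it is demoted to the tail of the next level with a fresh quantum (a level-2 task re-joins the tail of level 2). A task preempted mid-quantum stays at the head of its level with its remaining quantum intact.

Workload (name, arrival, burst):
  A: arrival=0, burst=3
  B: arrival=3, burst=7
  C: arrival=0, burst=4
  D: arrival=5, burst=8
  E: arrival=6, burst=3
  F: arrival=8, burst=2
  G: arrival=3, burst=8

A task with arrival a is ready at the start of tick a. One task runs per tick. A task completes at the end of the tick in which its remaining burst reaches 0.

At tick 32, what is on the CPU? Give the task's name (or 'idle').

running at tick 32 = G

t=0: L0/L1/L2 = AC/-/- → run A
t=1: L0/L1/L2 = AC/-/- → run A
t=2: L0/L1/L2 = C/A/- → run C
t=3: L0/L1/L2 = CBG/A/- → run C
t=4: L0/L1/L2 = BG/AC/- → run B
t=5: L0/L1/L2 = BGD/AC/- → run B
t=6: L0/L1/L2 = GDE/ACB/- → run G
t=7: L0/L1/L2 = GDE/ACB/- → run G
t=8: L0/L1/L2 = DEF/ACBG/- → run D
t=9: L0/L1/L2 = DEF/ACBG/- → run D
t=10: L0/L1/L2 = EF/ACBGD/- → run E
t=11: L0/L1/L2 = EF/ACBGD/- → run E
t=12: L0/L1/L2 = F/ACBGDE/- → run F
t=13: L0/L1/L2 = F/ACBGDE/- → run F
t=14: L0/L1/L2 = -/ACBGDE/- → run A
t=15: L0/L1/L2 = -/CBGDE/- → run C
t=16: L0/L1/L2 = -/CBGDE/- → run C
t=17: L0/L1/L2 = -/BGDE/- → run B
t=18: L0/L1/L2 = -/BGDE/- → run B
t=19: L0/L1/L2 = -/BGDE/- → run B
t=20: L0/L1/L2 = -/BGDE/- → run B
t=21: L0/L1/L2 = -/GDE/B → run G
t=22: L0/L1/L2 = -/GDE/B → run G
t=23: L0/L1/L2 = -/GDE/B → run G
t=24: L0/L1/L2 = -/GDE/B → run G
t=25: L0/L1/L2 = -/DE/BG → run D
t=26: L0/L1/L2 = -/DE/BG → run D
t=27: L0/L1/L2 = -/DE/BG → run D
t=28: L0/L1/L2 = -/DE/BG → run D
t=29: L0/L1/L2 = -/E/BGD → run E
t=30: L0/L1/L2 = -/-/BGD → run B
t=31: L0/L1/L2 = -/-/GD → run G
t=32: L0/L1/L2 = -/-/GD → run G
t=33: L0/L1/L2 = -/-/D → run D
t=34: L0/L1/L2 = -/-/D → run D
t=35: (idle)
t=36: (idle)
t=37: (idle)
t=38: (idle)
t=39: (idle)
t=40: (idle)
t=41: (idle)
t=42: (idle)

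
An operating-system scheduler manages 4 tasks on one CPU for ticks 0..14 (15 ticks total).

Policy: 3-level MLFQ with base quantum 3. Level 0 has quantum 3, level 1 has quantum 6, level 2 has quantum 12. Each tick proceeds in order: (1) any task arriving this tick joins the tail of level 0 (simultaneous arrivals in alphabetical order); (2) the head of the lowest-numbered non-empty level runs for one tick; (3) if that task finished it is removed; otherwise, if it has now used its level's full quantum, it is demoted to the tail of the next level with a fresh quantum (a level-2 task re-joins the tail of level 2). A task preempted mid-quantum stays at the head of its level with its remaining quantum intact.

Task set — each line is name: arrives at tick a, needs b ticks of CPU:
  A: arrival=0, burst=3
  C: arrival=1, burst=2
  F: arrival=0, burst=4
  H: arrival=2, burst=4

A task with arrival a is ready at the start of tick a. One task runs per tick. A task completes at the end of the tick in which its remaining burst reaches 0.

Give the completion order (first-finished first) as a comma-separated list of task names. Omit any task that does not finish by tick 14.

t=0: L0/L1/L2 = AF/-/- → run A
t=1: L0/L1/L2 = AFC/-/- → run A
t=2: L0/L1/L2 = AFCH/-/- → run A
t=3: L0/L1/L2 = FCH/-/- → run F
t=4: L0/L1/L2 = FCH/-/- → run F
t=5: L0/L1/L2 = FCH/-/- → run F
t=6: L0/L1/L2 = CH/F/- → run C
t=7: L0/L1/L2 = CH/F/- → run C
t=8: L0/L1/L2 = H/F/- → run H
t=9: L0/L1/L2 = H/F/- → run H
t=10: L0/L1/L2 = H/F/- → run H
t=11: L0/L1/L2 = -/FH/- → run F
t=12: L0/L1/L2 = -/H/- → run H
t=13: (idle)
t=14: (idle)

completion order = A, C, F, H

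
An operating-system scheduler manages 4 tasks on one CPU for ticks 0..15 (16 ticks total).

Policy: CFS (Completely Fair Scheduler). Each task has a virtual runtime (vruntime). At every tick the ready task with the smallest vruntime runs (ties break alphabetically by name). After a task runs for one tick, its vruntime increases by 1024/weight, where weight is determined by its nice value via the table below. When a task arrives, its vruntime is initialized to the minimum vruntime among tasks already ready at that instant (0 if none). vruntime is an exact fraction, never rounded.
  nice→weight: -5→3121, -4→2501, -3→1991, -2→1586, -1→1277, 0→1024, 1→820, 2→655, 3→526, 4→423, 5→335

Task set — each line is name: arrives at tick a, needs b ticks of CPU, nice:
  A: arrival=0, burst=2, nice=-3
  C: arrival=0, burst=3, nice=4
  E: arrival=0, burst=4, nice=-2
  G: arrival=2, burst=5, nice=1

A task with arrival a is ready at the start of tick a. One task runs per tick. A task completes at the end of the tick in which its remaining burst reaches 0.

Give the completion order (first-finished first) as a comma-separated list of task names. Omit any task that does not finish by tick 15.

completion order = A, E, C, G

t=0: vr[A=0 C=0 E=0] → run A
t=1: vr[A=1024/1991 C=0 E=0] → run C
t=2: vr[A=1024/1991 C=1024/423 E=0 G=0] → run E
t=3: vr[A=1024/1991 C=1024/423 E=512/793 G=0] → run G
t=4: vr[A=1024/1991 C=1024/423 E=512/793 G=256/205] → run A
t=5: vr[C=1024/423 E=512/793 G=256/205] → run E
t=6: vr[C=1024/423 E=1024/793 G=256/205] → run G
t=7: vr[C=1024/423 E=1024/793 G=512/205] → run E
t=8: vr[C=1024/423 E=1536/793 G=512/205] → run E
t=9: vr[C=1024/423 G=512/205] → run C
t=10: vr[C=2048/423 G=512/205] → run G
t=11: vr[C=2048/423 G=768/205] → run G
t=12: vr[C=2048/423 G=1024/205] → run C
t=13: vr[G=1024/205] → run G
t=14: (idle)
t=15: (idle)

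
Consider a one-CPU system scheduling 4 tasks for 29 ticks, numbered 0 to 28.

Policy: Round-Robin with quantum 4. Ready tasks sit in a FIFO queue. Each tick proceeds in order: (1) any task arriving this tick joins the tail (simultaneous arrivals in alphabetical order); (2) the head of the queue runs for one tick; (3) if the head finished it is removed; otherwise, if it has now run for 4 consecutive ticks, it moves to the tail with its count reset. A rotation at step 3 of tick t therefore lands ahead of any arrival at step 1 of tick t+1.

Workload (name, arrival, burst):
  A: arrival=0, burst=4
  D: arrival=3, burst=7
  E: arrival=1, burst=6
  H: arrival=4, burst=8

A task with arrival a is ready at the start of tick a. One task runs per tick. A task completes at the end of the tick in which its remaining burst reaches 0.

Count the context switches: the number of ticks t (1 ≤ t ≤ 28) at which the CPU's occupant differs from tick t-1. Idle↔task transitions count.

context switches = 7

t=0: queue=[A] q_used=0 → run A
t=1: queue=[A,E] q_used=1 → run A
t=2: queue=[A,E] q_used=2 → run A
t=3: queue=[A,E,D] q_used=3 → run A
t=4: queue=[E,D,H] q_used=0 → run E
t=5: queue=[E,D,H] q_used=1 → run E
t=6: queue=[E,D,H] q_used=2 → run E
t=7: queue=[E,D,H] q_used=3 → run E
t=8: queue=[D,H,E] q_used=0 → run D
t=9: queue=[D,H,E] q_used=1 → run D
t=10: queue=[D,H,E] q_used=2 → run D
t=11: queue=[D,H,E] q_used=3 → run D
t=12: queue=[H,E,D] q_used=0 → run H
t=13: queue=[H,E,D] q_used=1 → run H
t=14: queue=[H,E,D] q_used=2 → run H
t=15: queue=[H,E,D] q_used=3 → run H
t=16: queue=[E,D,H] q_used=0 → run E
t=17: queue=[E,D,H] q_used=1 → run E
t=18: queue=[D,H] q_used=0 → run D
t=19: queue=[D,H] q_used=1 → run D
t=20: queue=[D,H] q_used=2 → run D
t=21: queue=[H] q_used=0 → run H
t=22: queue=[H] q_used=1 → run H
t=23: queue=[H] q_used=2 → run H
t=24: queue=[H] q_used=3 → run H
t=25: (idle)
t=26: (idle)
t=27: (idle)
t=28: (idle)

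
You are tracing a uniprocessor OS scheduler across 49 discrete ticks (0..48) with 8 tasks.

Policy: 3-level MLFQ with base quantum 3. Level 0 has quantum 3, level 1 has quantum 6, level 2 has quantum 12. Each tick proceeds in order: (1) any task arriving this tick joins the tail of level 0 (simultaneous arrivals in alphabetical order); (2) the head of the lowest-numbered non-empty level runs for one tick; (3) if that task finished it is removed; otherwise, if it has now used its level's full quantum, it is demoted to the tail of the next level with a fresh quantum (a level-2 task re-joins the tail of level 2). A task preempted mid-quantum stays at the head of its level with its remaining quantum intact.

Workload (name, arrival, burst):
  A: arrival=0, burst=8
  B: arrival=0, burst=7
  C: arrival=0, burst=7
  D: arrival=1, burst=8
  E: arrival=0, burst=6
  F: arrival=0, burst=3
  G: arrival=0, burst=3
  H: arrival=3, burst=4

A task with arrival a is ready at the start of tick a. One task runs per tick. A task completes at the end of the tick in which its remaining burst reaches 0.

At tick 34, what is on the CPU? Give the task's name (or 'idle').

t=0: L0/L1/L2 = ABCEFG/-/- → run A
t=1: L0/L1/L2 = ABCEFGD/-/- → run A
t=2: L0/L1/L2 = ABCEFGD/-/- → run A
t=3: L0/L1/L2 = BCEFGDH/A/- → run B
t=4: L0/L1/L2 = BCEFGDH/A/- → run B
t=5: L0/L1/L2 = BCEFGDH/A/- → run B
t=6: L0/L1/L2 = CEFGDH/AB/- → run C
t=7: L0/L1/L2 = CEFGDH/AB/- → run C
t=8: L0/L1/L2 = CEFGDH/AB/- → run C
t=9: L0/L1/L2 = EFGDH/ABC/- → run E
t=10: L0/L1/L2 = EFGDH/ABC/- → run E
t=11: L0/L1/L2 = EFGDH/ABC/- → run E
t=12: L0/L1/L2 = FGDH/ABCE/- → run F
t=13: L0/L1/L2 = FGDH/ABCE/- → run F
t=14: L0/L1/L2 = FGDH/ABCE/- → run F
t=15: L0/L1/L2 = GDH/ABCE/- → run G
t=16: L0/L1/L2 = GDH/ABCE/- → run G
t=17: L0/L1/L2 = GDH/ABCE/- → run G
t=18: L0/L1/L2 = DH/ABCE/- → run D
t=19: L0/L1/L2 = DH/ABCE/- → run D
t=20: L0/L1/L2 = DH/ABCE/- → run D
t=21: L0/L1/L2 = H/ABCED/- → run H
t=22: L0/L1/L2 = H/ABCED/- → run H
t=23: L0/L1/L2 = H/ABCED/- → run H
t=24: L0/L1/L2 = -/ABCEDH/- → run A
t=25: L0/L1/L2 = -/ABCEDH/- → run A
t=26: L0/L1/L2 = -/ABCEDH/- → run A
t=27: L0/L1/L2 = -/ABCEDH/- → run A
t=28: L0/L1/L2 = -/ABCEDH/- → run A
t=29: L0/L1/L2 = -/BCEDH/- → run B
t=30: L0/L1/L2 = -/BCEDH/- → run B
t=31: L0/L1/L2 = -/BCEDH/- → run B
t=32: L0/L1/L2 = -/BCEDH/- → run B
t=33: L0/L1/L2 = -/CEDH/- → run C
t=34: L0/L1/L2 = -/CEDH/- → run C
t=35: L0/L1/L2 = -/CEDH/- → run C
t=36: L0/L1/L2 = -/CEDH/- → run C
t=37: L0/L1/L2 = -/EDH/- → run E
t=38: L0/L1/L2 = -/EDH/- → run E
t=39: L0/L1/L2 = -/EDH/- → run E
t=40: L0/L1/L2 = -/DH/- → run D
t=41: L0/L1/L2 = -/DH/- → run D
t=42: L0/L1/L2 = -/DH/- → run D
t=43: L0/L1/L2 = -/DH/- → run D
t=44: L0/L1/L2 = -/DH/- → run D
t=45: L0/L1/L2 = -/H/- → run H
t=46: (idle)
t=47: (idle)
t=48: (idle)

running at tick 34 = C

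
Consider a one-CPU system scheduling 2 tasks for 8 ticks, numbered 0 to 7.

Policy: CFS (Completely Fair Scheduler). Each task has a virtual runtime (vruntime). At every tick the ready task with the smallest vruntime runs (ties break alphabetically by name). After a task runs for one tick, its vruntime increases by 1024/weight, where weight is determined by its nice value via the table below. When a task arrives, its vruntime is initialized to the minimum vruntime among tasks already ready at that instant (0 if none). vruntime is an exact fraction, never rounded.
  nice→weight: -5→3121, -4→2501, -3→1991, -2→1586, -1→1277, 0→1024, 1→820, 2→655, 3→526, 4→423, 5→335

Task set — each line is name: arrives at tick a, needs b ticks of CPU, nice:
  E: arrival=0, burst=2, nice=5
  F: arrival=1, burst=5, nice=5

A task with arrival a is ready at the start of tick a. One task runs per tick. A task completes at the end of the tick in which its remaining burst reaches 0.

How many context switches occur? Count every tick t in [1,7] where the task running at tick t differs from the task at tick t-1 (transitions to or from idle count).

t=0: vr[E=0] → run E
t=1: vr[E=1024/335 F=1024/335] → run E
t=2: vr[F=1024/335] → run F
t=3: vr[F=2048/335] → run F
t=4: vr[F=3072/335] → run F
t=5: vr[F=4096/335] → run F
t=6: vr[F=1024/67] → run F
t=7: (idle)

context switches = 2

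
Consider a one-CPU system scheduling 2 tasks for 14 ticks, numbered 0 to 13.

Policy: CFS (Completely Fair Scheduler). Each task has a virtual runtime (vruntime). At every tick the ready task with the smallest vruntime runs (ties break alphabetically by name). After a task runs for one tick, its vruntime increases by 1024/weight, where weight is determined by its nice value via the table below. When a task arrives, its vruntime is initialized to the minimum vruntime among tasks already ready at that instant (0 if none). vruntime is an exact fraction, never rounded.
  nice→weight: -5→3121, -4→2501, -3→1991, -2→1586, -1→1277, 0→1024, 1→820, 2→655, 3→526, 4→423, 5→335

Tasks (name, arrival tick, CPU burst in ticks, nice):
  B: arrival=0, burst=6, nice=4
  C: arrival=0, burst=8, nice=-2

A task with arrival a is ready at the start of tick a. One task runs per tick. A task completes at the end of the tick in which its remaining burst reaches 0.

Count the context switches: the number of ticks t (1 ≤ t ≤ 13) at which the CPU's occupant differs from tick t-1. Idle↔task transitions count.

t=0: vr[B=0 C=0] → run B
t=1: vr[B=1024/423 C=0] → run C
t=2: vr[B=1024/423 C=512/793] → run C
t=3: vr[B=1024/423 C=1024/793] → run C
t=4: vr[B=1024/423 C=1536/793] → run C
t=5: vr[B=1024/423 C=2048/793] → run B
t=6: vr[B=2048/423 C=2048/793] → run C
t=7: vr[B=2048/423 C=2560/793] → run C
t=8: vr[B=2048/423 C=3072/793] → run C
t=9: vr[B=2048/423 C=3584/793] → run C
t=10: vr[B=2048/423] → run B
t=11: vr[B=1024/141] → run B
t=12: vr[B=4096/423] → run B
t=13: vr[B=5120/423] → run B

context switches = 4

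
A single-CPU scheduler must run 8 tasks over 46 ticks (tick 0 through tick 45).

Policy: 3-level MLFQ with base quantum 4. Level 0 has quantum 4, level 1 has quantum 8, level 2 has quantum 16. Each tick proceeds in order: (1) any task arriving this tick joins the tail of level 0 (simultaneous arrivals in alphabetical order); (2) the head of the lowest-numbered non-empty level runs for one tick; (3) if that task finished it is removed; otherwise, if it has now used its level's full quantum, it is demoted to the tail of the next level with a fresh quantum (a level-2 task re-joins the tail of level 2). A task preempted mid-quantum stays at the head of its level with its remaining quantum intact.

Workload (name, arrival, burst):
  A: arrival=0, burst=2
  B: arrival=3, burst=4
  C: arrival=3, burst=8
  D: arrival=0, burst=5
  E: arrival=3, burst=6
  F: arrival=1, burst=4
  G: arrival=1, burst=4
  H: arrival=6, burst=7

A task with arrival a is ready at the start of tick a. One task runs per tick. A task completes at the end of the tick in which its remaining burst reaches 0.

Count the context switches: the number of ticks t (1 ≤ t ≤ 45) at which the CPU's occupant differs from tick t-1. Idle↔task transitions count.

t=0: L0/L1/L2 = AD/-/- → run A
t=1: L0/L1/L2 = ADFG/-/- → run A
t=2: L0/L1/L2 = DFG/-/- → run D
t=3: L0/L1/L2 = DFGBCE/-/- → run D
t=4: L0/L1/L2 = DFGBCE/-/- → run D
t=5: L0/L1/L2 = DFGBCE/-/- → run D
t=6: L0/L1/L2 = FGBCEH/D/- → run F
t=7: L0/L1/L2 = FGBCEH/D/- → run F
t=8: L0/L1/L2 = FGBCEH/D/- → run F
t=9: L0/L1/L2 = FGBCEH/D/- → run F
t=10: L0/L1/L2 = GBCEH/D/- → run G
t=11: L0/L1/L2 = GBCEH/D/- → run G
t=12: L0/L1/L2 = GBCEH/D/- → run G
t=13: L0/L1/L2 = GBCEH/D/- → run G
t=14: L0/L1/L2 = BCEH/D/- → run B
t=15: L0/L1/L2 = BCEH/D/- → run B
t=16: L0/L1/L2 = BCEH/D/- → run B
t=17: L0/L1/L2 = BCEH/D/- → run B
t=18: L0/L1/L2 = CEH/D/- → run C
t=19: L0/L1/L2 = CEH/D/- → run C
t=20: L0/L1/L2 = CEH/D/- → run C
t=21: L0/L1/L2 = CEH/D/- → run C
t=22: L0/L1/L2 = EH/DC/- → run E
t=23: L0/L1/L2 = EH/DC/- → run E
t=24: L0/L1/L2 = EH/DC/- → run E
t=25: L0/L1/L2 = EH/DC/- → run E
t=26: L0/L1/L2 = H/DCE/- → run H
t=27: L0/L1/L2 = H/DCE/- → run H
t=28: L0/L1/L2 = H/DCE/- → run H
t=29: L0/L1/L2 = H/DCE/- → run H
t=30: L0/L1/L2 = -/DCEH/- → run D
t=31: L0/L1/L2 = -/CEH/- → run C
t=32: L0/L1/L2 = -/CEH/- → run C
t=33: L0/L1/L2 = -/CEH/- → run C
t=34: L0/L1/L2 = -/CEH/- → run C
t=35: L0/L1/L2 = -/EH/- → run E
t=36: L0/L1/L2 = -/EH/- → run E
t=37: L0/L1/L2 = -/H/- → run H
t=38: L0/L1/L2 = -/H/- → run H
t=39: L0/L1/L2 = -/H/- → run H
t=40: (idle)
t=41: (idle)
t=42: (idle)
t=43: (idle)
t=44: (idle)
t=45: (idle)

context switches = 12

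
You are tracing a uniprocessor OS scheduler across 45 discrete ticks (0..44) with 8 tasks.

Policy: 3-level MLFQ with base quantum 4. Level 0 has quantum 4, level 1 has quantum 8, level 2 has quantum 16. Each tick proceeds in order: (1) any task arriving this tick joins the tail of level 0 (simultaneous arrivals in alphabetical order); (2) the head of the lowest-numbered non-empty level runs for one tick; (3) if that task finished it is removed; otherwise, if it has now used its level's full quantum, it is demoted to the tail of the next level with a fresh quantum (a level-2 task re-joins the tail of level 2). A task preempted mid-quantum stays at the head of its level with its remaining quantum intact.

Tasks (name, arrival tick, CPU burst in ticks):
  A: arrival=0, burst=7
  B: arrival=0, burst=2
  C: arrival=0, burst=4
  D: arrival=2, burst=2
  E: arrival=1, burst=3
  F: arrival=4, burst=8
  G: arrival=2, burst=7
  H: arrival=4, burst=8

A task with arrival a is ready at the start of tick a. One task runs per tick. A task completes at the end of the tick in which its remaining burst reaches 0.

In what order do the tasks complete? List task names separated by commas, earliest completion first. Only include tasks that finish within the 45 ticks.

t=0: L0/L1/L2 = ABC/-/- → run A
t=1: L0/L1/L2 = ABCE/-/- → run A
t=2: L0/L1/L2 = ABCEDG/-/- → run A
t=3: L0/L1/L2 = ABCEDG/-/- → run A
t=4: L0/L1/L2 = BCEDGFH/A/- → run B
t=5: L0/L1/L2 = BCEDGFH/A/- → run B
t=6: L0/L1/L2 = CEDGFH/A/- → run C
t=7: L0/L1/L2 = CEDGFH/A/- → run C
t=8: L0/L1/L2 = CEDGFH/A/- → run C
t=9: L0/L1/L2 = CEDGFH/A/- → run C
t=10: L0/L1/L2 = EDGFH/A/- → run E
t=11: L0/L1/L2 = EDGFH/A/- → run E
t=12: L0/L1/L2 = EDGFH/A/- → run E
t=13: L0/L1/L2 = DGFH/A/- → run D
t=14: L0/L1/L2 = DGFH/A/- → run D
t=15: L0/L1/L2 = GFH/A/- → run G
t=16: L0/L1/L2 = GFH/A/- → run G
t=17: L0/L1/L2 = GFH/A/- → run G
t=18: L0/L1/L2 = GFH/A/- → run G
t=19: L0/L1/L2 = FH/AG/- → run F
t=20: L0/L1/L2 = FH/AG/- → run F
t=21: L0/L1/L2 = FH/AG/- → run F
t=22: L0/L1/L2 = FH/AG/- → run F
t=23: L0/L1/L2 = H/AGF/- → run H
t=24: L0/L1/L2 = H/AGF/- → run H
t=25: L0/L1/L2 = H/AGF/- → run H
t=26: L0/L1/L2 = H/AGF/- → run H
t=27: L0/L1/L2 = -/AGFH/- → run A
t=28: L0/L1/L2 = -/AGFH/- → run A
t=29: L0/L1/L2 = -/AGFH/- → run A
t=30: L0/L1/L2 = -/GFH/- → run G
t=31: L0/L1/L2 = -/GFH/- → run G
t=32: L0/L1/L2 = -/GFH/- → run G
t=33: L0/L1/L2 = -/FH/- → run F
t=34: L0/L1/L2 = -/FH/- → run F
t=35: L0/L1/L2 = -/FH/- → run F
t=36: L0/L1/L2 = -/FH/- → run F
t=37: L0/L1/L2 = -/H/- → run H
t=38: L0/L1/L2 = -/H/- → run H
t=39: L0/L1/L2 = -/H/- → run H
t=40: L0/L1/L2 = -/H/- → run H
t=41: (idle)
t=42: (idle)
t=43: (idle)
t=44: (idle)

completion order = B, C, E, D, A, G, F, H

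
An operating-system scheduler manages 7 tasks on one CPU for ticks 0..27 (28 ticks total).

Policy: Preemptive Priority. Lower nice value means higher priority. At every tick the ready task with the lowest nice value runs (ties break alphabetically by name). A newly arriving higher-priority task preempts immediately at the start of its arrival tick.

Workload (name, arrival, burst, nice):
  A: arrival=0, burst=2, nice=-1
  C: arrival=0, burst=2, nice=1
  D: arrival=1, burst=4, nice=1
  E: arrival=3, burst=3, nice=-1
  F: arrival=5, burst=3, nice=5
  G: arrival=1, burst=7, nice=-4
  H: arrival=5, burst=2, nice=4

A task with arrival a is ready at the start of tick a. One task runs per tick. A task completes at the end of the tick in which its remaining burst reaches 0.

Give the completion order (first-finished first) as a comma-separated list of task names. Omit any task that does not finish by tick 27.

completion order = G, A, E, C, D, H, F

t=0: ready={A,C} → run A
t=1: ready={A,C,D,G} → run G
t=2: ready={A,C,D,G} → run G
t=3: ready={A,C,D,E,G} → run G
t=4: ready={A,C,D,E,G} → run G
t=5: ready={A,C,D,E,F,G,H} → run G
t=6: ready={A,C,D,E,F,G,H} → run G
t=7: ready={A,C,D,E,F,G,H} → run G
t=8: ready={A,C,D,E,F,H} → run A
t=9: ready={C,D,E,F,H} → run E
t=10: ready={C,D,E,F,H} → run E
t=11: ready={C,D,E,F,H} → run E
t=12: ready={C,D,F,H} → run C
t=13: ready={C,D,F,H} → run C
t=14: ready={D,F,H} → run D
t=15: ready={D,F,H} → run D
t=16: ready={D,F,H} → run D
t=17: ready={D,F,H} → run D
t=18: ready={F,H} → run H
t=19: ready={F,H} → run H
t=20: ready={F} → run F
t=21: ready={F} → run F
t=22: ready={F} → run F
t=23: (idle)
t=24: (idle)
t=25: (idle)
t=26: (idle)
t=27: (idle)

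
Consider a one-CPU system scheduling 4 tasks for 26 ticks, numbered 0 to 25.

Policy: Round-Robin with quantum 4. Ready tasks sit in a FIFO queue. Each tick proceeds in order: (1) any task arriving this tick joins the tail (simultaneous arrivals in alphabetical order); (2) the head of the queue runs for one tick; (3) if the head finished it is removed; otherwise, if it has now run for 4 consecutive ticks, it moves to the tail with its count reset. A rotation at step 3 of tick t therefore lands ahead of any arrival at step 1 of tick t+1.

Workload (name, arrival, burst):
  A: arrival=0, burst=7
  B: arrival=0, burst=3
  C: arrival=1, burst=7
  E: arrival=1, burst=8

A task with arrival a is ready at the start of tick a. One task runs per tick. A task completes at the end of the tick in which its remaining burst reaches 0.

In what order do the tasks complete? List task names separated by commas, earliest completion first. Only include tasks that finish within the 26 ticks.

t=0: queue=[A,B] q_used=0 → run A
t=1: queue=[A,B,C,E] q_used=1 → run A
t=2: queue=[A,B,C,E] q_used=2 → run A
t=3: queue=[A,B,C,E] q_used=3 → run A
t=4: queue=[B,C,E,A] q_used=0 → run B
t=5: queue=[B,C,E,A] q_used=1 → run B
t=6: queue=[B,C,E,A] q_used=2 → run B
t=7: queue=[C,E,A] q_used=0 → run C
t=8: queue=[C,E,A] q_used=1 → run C
t=9: queue=[C,E,A] q_used=2 → run C
t=10: queue=[C,E,A] q_used=3 → run C
t=11: queue=[E,A,C] q_used=0 → run E
t=12: queue=[E,A,C] q_used=1 → run E
t=13: queue=[E,A,C] q_used=2 → run E
t=14: queue=[E,A,C] q_used=3 → run E
t=15: queue=[A,C,E] q_used=0 → run A
t=16: queue=[A,C,E] q_used=1 → run A
t=17: queue=[A,C,E] q_used=2 → run A
t=18: queue=[C,E] q_used=0 → run C
t=19: queue=[C,E] q_used=1 → run C
t=20: queue=[C,E] q_used=2 → run C
t=21: queue=[E] q_used=0 → run E
t=22: queue=[E] q_used=1 → run E
t=23: queue=[E] q_used=2 → run E
t=24: queue=[E] q_used=3 → run E
t=25: (idle)

completion order = B, A, C, E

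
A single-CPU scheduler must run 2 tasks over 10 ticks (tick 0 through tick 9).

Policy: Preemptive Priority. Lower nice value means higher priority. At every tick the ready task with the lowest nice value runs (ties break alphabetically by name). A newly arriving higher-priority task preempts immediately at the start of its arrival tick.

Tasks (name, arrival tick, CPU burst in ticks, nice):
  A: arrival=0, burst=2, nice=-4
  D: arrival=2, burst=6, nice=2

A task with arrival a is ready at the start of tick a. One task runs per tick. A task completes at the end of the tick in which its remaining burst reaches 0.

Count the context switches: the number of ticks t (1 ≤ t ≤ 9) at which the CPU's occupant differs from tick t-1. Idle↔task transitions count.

context switches = 2

t=0: ready={A} → run A
t=1: ready={A} → run A
t=2: ready={D} → run D
t=3: ready={D} → run D
t=4: ready={D} → run D
t=5: ready={D} → run D
t=6: ready={D} → run D
t=7: ready={D} → run D
t=8: (idle)
t=9: (idle)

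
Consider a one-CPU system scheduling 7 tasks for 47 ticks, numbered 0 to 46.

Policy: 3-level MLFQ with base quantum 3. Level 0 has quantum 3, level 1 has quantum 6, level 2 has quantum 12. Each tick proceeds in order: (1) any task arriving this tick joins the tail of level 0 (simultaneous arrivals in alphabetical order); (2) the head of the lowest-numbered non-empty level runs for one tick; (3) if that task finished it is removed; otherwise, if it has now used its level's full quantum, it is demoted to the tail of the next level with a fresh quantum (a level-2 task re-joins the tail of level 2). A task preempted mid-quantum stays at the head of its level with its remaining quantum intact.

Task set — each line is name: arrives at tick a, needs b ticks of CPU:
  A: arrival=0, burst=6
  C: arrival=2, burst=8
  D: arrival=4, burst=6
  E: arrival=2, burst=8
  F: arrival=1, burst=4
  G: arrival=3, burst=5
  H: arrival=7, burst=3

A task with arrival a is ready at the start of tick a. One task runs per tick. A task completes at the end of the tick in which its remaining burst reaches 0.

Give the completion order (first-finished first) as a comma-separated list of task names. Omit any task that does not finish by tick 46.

t=0: L0/L1/L2 = A/-/- → run A
t=1: L0/L1/L2 = AF/-/- → run A
t=2: L0/L1/L2 = AFCE/-/- → run A
t=3: L0/L1/L2 = FCEG/A/- → run F
t=4: L0/L1/L2 = FCEGD/A/- → run F
t=5: L0/L1/L2 = FCEGD/A/- → run F
t=6: L0/L1/L2 = CEGD/AF/- → run C
t=7: L0/L1/L2 = CEGDH/AF/- → run C
t=8: L0/L1/L2 = CEGDH/AF/- → run C
t=9: L0/L1/L2 = EGDH/AFC/- → run E
t=10: L0/L1/L2 = EGDH/AFC/- → run E
t=11: L0/L1/L2 = EGDH/AFC/- → run E
t=12: L0/L1/L2 = GDH/AFCE/- → run G
t=13: L0/L1/L2 = GDH/AFCE/- → run G
t=14: L0/L1/L2 = GDH/AFCE/- → run G
t=15: L0/L1/L2 = DH/AFCEG/- → run D
t=16: L0/L1/L2 = DH/AFCEG/- → run D
t=17: L0/L1/L2 = DH/AFCEG/- → run D
t=18: L0/L1/L2 = H/AFCEGD/- → run H
t=19: L0/L1/L2 = H/AFCEGD/- → run H
t=20: L0/L1/L2 = H/AFCEGD/- → run H
t=21: L0/L1/L2 = -/AFCEGD/- → run A
t=22: L0/L1/L2 = -/AFCEGD/- → run A
t=23: L0/L1/L2 = -/AFCEGD/- → run A
t=24: L0/L1/L2 = -/FCEGD/- → run F
t=25: L0/L1/L2 = -/CEGD/- → run C
t=26: L0/L1/L2 = -/CEGD/- → run C
t=27: L0/L1/L2 = -/CEGD/- → run C
t=28: L0/L1/L2 = -/CEGD/- → run C
t=29: L0/L1/L2 = -/CEGD/- → run C
t=30: L0/L1/L2 = -/EGD/- → run E
t=31: L0/L1/L2 = -/EGD/- → run E
t=32: L0/L1/L2 = -/EGD/- → run E
t=33: L0/L1/L2 = -/EGD/- → run E
t=34: L0/L1/L2 = -/EGD/- → run E
t=35: L0/L1/L2 = -/GD/- → run G
t=36: L0/L1/L2 = -/GD/- → run G
t=37: L0/L1/L2 = -/D/- → run D
t=38: L0/L1/L2 = -/D/- → run D
t=39: L0/L1/L2 = -/D/- → run D
t=40: (idle)
t=41: (idle)
t=42: (idle)
t=43: (idle)
t=44: (idle)
t=45: (idle)
t=46: (idle)

completion order = H, A, F, C, E, G, D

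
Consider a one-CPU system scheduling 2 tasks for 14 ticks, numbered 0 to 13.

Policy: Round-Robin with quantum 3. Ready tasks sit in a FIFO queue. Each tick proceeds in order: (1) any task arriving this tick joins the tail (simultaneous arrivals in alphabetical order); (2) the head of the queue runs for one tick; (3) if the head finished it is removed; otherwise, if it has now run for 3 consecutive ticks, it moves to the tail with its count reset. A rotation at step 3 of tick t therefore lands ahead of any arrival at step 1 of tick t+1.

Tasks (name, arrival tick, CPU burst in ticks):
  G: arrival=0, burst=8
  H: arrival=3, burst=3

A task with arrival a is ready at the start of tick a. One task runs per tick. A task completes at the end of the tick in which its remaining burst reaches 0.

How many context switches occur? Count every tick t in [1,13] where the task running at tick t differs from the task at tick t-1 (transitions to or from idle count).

context switches = 3

t=0: queue=[G] q_used=0 → run G
t=1: queue=[G] q_used=1 → run G
t=2: queue=[G] q_used=2 → run G
t=3: queue=[G,H] q_used=0 → run G
t=4: queue=[G,H] q_used=1 → run G
t=5: queue=[G,H] q_used=2 → run G
t=6: queue=[H,G] q_used=0 → run H
t=7: queue=[H,G] q_used=1 → run H
t=8: queue=[H,G] q_used=2 → run H
t=9: queue=[G] q_used=0 → run G
t=10: queue=[G] q_used=1 → run G
t=11: (idle)
t=12: (idle)
t=13: (idle)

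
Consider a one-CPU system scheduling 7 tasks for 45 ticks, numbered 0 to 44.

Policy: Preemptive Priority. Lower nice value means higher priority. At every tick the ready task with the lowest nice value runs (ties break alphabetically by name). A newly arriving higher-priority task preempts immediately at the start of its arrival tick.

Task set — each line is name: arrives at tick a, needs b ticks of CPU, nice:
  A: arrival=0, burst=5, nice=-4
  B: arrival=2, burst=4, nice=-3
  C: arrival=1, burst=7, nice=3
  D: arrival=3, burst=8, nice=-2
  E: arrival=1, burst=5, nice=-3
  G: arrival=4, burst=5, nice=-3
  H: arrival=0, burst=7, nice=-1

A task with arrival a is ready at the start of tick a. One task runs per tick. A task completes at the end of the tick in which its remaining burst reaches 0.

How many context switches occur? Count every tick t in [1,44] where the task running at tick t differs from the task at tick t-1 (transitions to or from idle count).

context switches = 7

t=0: ready={A,H} → run A
t=1: ready={A,C,E,H} → run A
t=2: ready={A,B,C,E,H} → run A
t=3: ready={A,B,C,D,E,H} → run A
t=4: ready={A,B,C,D,E,G,H} → run A
t=5: ready={B,C,D,E,G,H} → run B
t=6: ready={B,C,D,E,G,H} → run B
t=7: ready={B,C,D,E,G,H} → run B
t=8: ready={B,C,D,E,G,H} → run B
t=9: ready={C,D,E,G,H} → run E
t=10: ready={C,D,E,G,H} → run E
t=11: ready={C,D,E,G,H} → run E
t=12: ready={C,D,E,G,H} → run E
t=13: ready={C,D,E,G,H} → run E
t=14: ready={C,D,G,H} → run G
t=15: ready={C,D,G,H} → run G
t=16: ready={C,D,G,H} → run G
t=17: ready={C,D,G,H} → run G
t=18: ready={C,D,G,H} → run G
t=19: ready={C,D,H} → run D
t=20: ready={C,D,H} → run D
t=21: ready={C,D,H} → run D
t=22: ready={C,D,H} → run D
t=23: ready={C,D,H} → run D
t=24: ready={C,D,H} → run D
t=25: ready={C,D,H} → run D
t=26: ready={C,D,H} → run D
t=27: ready={C,H} → run H
t=28: ready={C,H} → run H
t=29: ready={C,H} → run H
t=30: ready={C,H} → run H
t=31: ready={C,H} → run H
t=32: ready={C,H} → run H
t=33: ready={C,H} → run H
t=34: ready={C} → run C
t=35: ready={C} → run C
t=36: ready={C} → run C
t=37: ready={C} → run C
t=38: ready={C} → run C
t=39: ready={C} → run C
t=40: ready={C} → run C
t=41: (idle)
t=42: (idle)
t=43: (idle)
t=44: (idle)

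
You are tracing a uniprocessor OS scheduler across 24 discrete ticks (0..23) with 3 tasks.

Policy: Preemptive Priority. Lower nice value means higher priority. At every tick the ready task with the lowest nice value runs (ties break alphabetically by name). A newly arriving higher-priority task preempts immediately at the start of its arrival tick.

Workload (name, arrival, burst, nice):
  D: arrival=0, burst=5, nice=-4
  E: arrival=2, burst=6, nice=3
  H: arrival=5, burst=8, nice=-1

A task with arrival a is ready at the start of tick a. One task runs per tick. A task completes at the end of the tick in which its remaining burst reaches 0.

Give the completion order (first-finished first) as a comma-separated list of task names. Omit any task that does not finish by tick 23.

t=0: ready={D} → run D
t=1: ready={D} → run D
t=2: ready={D,E} → run D
t=3: ready={D,E} → run D
t=4: ready={D,E} → run D
t=5: ready={E,H} → run H
t=6: ready={E,H} → run H
t=7: ready={E,H} → run H
t=8: ready={E,H} → run H
t=9: ready={E,H} → run H
t=10: ready={E,H} → run H
t=11: ready={E,H} → run H
t=12: ready={E,H} → run H
t=13: ready={E} → run E
t=14: ready={E} → run E
t=15: ready={E} → run E
t=16: ready={E} → run E
t=17: ready={E} → run E
t=18: ready={E} → run E
t=19: (idle)
t=20: (idle)
t=21: (idle)
t=22: (idle)
t=23: (idle)

completion order = D, H, E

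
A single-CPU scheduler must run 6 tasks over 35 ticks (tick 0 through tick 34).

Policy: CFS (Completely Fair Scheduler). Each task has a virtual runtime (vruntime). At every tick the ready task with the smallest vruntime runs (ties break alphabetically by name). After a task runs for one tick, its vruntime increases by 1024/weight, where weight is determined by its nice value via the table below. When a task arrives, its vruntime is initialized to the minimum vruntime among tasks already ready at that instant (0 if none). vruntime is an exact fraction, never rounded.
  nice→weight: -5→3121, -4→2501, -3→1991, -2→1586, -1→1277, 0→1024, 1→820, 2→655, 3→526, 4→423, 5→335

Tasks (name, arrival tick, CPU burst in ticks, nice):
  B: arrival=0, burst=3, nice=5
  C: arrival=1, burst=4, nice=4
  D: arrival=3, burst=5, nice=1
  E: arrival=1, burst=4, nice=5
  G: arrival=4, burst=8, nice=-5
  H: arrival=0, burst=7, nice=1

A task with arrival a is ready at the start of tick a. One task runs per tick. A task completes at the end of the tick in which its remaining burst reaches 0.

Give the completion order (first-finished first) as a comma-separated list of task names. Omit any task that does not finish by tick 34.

completion order = G, D, B, C, H, E

t=0: vr[B=0 H=0] → run B
t=1: vr[B=1024/335 C=0 E=0 H=0] → run C
t=2: vr[B=1024/335 C=1024/423 E=0 H=0] → run E
t=3: vr[B=1024/335 C=1024/423 D=0 E=1024/335 H=0] → run D
t=4: vr[B=1024/335 C=1024/423 D=256/205 E=1024/335 G=0 H=0] → run G
t=5: vr[B=1024/335 C=1024/423 D=256/205 E=1024/335 G=1024/3121 H=0] → run H
t=6: vr[B=1024/335 C=1024/423 D=256/205 E=1024/335 G=1024/3121 H=256/205] → run G
t=7: vr[B=1024/335 C=1024/423 D=256/205 E=1024/335 G=2048/3121 H=256/205] → run G
t=8: vr[B=1024/335 C=1024/423 D=256/205 E=1024/335 G=3072/3121 H=256/205] → run G
t=9: vr[B=1024/335 C=1024/423 D=256/205 E=1024/335 G=4096/3121 H=256/205] → run D
t=10: vr[B=1024/335 C=1024/423 D=512/205 E=1024/335 G=4096/3121 H=256/205] → run H
t=11: vr[B=1024/335 C=1024/423 D=512/205 E=1024/335 G=4096/3121 H=512/205] → run G
t=12: vr[B=1024/335 C=1024/423 D=512/205 E=1024/335 G=5120/3121 H=512/205] → run G
t=13: vr[B=1024/335 C=1024/423 D=512/205 E=1024/335 G=6144/3121 H=512/205] → run G
t=14: vr[B=1024/335 C=1024/423 D=512/205 E=1024/335 G=7168/3121 H=512/205] → run G
t=15: vr[B=1024/335 C=1024/423 D=512/205 E=1024/335 H=512/205] → run C
t=16: vr[B=1024/335 C=2048/423 D=512/205 E=1024/335 H=512/205] → run D
t=17: vr[B=1024/335 C=2048/423 D=768/205 E=1024/335 H=512/205] → run H
t=18: vr[B=1024/335 C=2048/423 D=768/205 E=1024/335 H=768/205] → run B
t=19: vr[B=2048/335 C=2048/423 D=768/205 E=1024/335 H=768/205] → run E
t=20: vr[B=2048/335 C=2048/423 D=768/205 E=2048/335 H=768/205] → run D
t=21: vr[B=2048/335 C=2048/423 D=1024/205 E=2048/335 H=768/205] → run H
t=22: vr[B=2048/335 C=2048/423 D=1024/205 E=2048/335 H=1024/205] → run C
t=23: vr[B=2048/335 C=1024/141 D=1024/205 E=2048/335 H=1024/205] → run D
t=24: vr[B=2048/335 C=1024/141 E=2048/335 H=1024/205] → run H
t=25: vr[B=2048/335 C=1024/141 E=2048/335 H=256/41] → run B
t=26: vr[C=1024/141 E=2048/335 H=256/41] → run E
t=27: vr[C=1024/141 E=3072/335 H=256/41] → run H
t=28: vr[C=1024/141 E=3072/335 H=1536/205] → run C
t=29: vr[E=3072/335 H=1536/205] → run H
t=30: vr[E=3072/335] → run E
t=31: (idle)
t=32: (idle)
t=33: (idle)
t=34: (idle)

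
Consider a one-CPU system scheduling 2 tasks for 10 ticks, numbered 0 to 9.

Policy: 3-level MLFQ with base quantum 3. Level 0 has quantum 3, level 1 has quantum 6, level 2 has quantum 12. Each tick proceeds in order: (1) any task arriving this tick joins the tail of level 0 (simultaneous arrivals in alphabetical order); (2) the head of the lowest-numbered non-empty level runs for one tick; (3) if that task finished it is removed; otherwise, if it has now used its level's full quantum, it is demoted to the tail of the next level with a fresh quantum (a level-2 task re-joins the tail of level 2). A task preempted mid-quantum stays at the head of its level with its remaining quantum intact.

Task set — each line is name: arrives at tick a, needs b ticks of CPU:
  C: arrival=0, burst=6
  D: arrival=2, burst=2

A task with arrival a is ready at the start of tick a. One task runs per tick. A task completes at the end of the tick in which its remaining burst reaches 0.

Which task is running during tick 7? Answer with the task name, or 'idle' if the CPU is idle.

t=0: L0/L1/L2 = C/-/- → run C
t=1: L0/L1/L2 = C/-/- → run C
t=2: L0/L1/L2 = CD/-/- → run C
t=3: L0/L1/L2 = D/C/- → run D
t=4: L0/L1/L2 = D/C/- → run D
t=5: L0/L1/L2 = -/C/- → run C
t=6: L0/L1/L2 = -/C/- → run C
t=7: L0/L1/L2 = -/C/- → run C
t=8: (idle)
t=9: (idle)

running at tick 7 = C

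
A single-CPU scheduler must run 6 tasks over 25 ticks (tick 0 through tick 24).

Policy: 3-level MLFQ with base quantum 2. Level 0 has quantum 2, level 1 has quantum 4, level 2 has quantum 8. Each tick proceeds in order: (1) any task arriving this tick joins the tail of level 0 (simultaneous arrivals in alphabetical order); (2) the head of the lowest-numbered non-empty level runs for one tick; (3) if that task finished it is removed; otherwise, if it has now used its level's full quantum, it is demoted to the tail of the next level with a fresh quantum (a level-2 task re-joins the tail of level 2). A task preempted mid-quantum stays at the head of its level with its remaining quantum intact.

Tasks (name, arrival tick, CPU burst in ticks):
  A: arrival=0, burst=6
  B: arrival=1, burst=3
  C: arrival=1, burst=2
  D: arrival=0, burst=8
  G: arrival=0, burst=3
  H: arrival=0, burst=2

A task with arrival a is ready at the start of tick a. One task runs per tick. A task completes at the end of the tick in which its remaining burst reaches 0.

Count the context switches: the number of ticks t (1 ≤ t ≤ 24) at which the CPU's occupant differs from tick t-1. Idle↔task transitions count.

context switches = 11

t=0: L0/L1/L2 = ADGH/-/- → run A
t=1: L0/L1/L2 = ADGHBC/-/- → run A
t=2: L0/L1/L2 = DGHBC/A/- → run D
t=3: L0/L1/L2 = DGHBC/A/- → run D
t=4: L0/L1/L2 = GHBC/AD/- → run G
t=5: L0/L1/L2 = GHBC/AD/- → run G
t=6: L0/L1/L2 = HBC/ADG/- → run H
t=7: L0/L1/L2 = HBC/ADG/- → run H
t=8: L0/L1/L2 = BC/ADG/- → run B
t=9: L0/L1/L2 = BC/ADG/- → run B
t=10: L0/L1/L2 = C/ADGB/- → run C
t=11: L0/L1/L2 = C/ADGB/- → run C
t=12: L0/L1/L2 = -/ADGB/- → run A
t=13: L0/L1/L2 = -/ADGB/- → run A
t=14: L0/L1/L2 = -/ADGB/- → run A
t=15: L0/L1/L2 = -/ADGB/- → run A
t=16: L0/L1/L2 = -/DGB/- → run D
t=17: L0/L1/L2 = -/DGB/- → run D
t=18: L0/L1/L2 = -/DGB/- → run D
t=19: L0/L1/L2 = -/DGB/- → run D
t=20: L0/L1/L2 = -/GB/D → run G
t=21: L0/L1/L2 = -/B/D → run B
t=22: L0/L1/L2 = -/-/D → run D
t=23: L0/L1/L2 = -/-/D → run D
t=24: (idle)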